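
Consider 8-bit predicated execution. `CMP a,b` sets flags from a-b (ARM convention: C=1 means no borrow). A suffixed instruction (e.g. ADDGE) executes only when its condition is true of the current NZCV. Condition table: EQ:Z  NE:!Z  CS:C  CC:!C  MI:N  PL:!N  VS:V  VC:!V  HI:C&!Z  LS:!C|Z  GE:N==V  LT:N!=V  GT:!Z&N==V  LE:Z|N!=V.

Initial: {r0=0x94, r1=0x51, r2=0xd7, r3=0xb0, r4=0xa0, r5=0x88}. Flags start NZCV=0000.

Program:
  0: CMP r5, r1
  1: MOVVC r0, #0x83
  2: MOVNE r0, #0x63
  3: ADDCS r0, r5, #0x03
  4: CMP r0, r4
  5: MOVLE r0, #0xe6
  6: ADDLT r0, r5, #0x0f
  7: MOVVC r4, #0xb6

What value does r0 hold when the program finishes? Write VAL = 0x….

VAL = 0x97

[0] flags=0011 → (cmp)
[1] flags=0011 VC?F → skip
[2] flags=0011 NE?T → r0=0x63
[3] flags=0011 CS?T → r0=0x8b
[4] flags=1000 → (cmp)
[5] flags=1000 LE?T → r0=0xe6
[6] flags=1000 LT?T → r0=0x97
[7] flags=1000 VC?T → r4=0xb6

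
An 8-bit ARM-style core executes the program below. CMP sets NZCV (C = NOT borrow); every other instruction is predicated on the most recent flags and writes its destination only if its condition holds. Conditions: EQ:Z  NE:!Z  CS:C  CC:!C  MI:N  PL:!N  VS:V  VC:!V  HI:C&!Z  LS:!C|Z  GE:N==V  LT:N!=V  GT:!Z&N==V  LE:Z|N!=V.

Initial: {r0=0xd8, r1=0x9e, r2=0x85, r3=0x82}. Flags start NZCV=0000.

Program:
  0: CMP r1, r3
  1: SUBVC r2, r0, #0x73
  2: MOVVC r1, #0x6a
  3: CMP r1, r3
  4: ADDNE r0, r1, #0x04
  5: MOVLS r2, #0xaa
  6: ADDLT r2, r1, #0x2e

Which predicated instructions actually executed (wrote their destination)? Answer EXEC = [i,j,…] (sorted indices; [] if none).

0: ✓ CMP  NZCV=0010
1: ✓ SUBVC  r2←0x65
2: ✓ MOVVC  r1←0x6a
3: ✓ CMP  NZCV=1001
4: ✓ ADDNE  r0←0x6e
5: ✓ MOVLS  r2←0xaa
6: · ADDLT

EXEC = [1,2,4,5]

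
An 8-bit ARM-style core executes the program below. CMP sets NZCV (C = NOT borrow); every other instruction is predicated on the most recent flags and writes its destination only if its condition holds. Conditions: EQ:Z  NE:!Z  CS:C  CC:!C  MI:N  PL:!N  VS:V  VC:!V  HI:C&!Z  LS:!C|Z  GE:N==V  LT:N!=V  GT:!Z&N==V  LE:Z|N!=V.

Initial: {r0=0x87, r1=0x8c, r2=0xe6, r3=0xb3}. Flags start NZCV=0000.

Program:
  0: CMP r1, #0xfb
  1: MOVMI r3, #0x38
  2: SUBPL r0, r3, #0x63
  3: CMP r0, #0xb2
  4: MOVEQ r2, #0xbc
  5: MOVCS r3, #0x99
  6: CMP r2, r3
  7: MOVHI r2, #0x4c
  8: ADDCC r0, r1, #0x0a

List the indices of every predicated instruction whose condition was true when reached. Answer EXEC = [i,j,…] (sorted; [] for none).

0: ✓ CMP  NZCV=1000
1: ✓ MOVMI  r3←0x38
2: · SUBPL
3: ✓ CMP  NZCV=1000
4: · MOVEQ
5: · MOVCS
6: ✓ CMP  NZCV=1010
7: ✓ MOVHI  r2←0x4c
8: · ADDCC

EXEC = [1,7]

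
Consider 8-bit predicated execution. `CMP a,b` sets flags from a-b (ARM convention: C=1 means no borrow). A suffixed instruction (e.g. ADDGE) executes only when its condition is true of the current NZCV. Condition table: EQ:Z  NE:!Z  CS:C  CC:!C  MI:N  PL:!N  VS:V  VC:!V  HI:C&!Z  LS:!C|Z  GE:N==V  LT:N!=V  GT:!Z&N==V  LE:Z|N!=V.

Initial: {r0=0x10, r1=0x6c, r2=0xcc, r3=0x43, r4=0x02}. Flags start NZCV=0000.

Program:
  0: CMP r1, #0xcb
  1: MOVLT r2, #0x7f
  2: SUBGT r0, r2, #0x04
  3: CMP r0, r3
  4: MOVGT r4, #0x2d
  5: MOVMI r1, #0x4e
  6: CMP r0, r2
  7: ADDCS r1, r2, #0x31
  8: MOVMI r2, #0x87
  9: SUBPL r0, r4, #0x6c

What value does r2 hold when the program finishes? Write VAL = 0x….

0: ✓ CMP  NZCV=1001
1: · MOVLT
2: ✓ SUBGT  r0←0xc8
3: ✓ CMP  NZCV=1010
4: · MOVGT
5: ✓ MOVMI  r1←0x4e
6: ✓ CMP  NZCV=1000
7: · ADDCS
8: ✓ MOVMI  r2←0x87
9: · SUBPL

VAL = 0x87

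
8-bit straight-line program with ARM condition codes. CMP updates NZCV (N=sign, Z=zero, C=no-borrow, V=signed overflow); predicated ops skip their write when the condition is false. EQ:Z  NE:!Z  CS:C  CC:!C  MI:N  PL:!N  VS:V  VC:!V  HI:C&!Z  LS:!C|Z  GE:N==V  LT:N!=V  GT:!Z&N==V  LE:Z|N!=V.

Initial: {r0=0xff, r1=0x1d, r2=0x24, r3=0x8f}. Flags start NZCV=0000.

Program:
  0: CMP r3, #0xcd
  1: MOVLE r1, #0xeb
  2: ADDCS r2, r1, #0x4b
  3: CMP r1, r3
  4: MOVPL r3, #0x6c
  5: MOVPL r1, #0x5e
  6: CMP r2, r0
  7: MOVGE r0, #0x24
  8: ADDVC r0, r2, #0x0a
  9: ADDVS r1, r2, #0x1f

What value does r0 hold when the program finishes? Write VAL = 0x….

[0] flags=1000 → (cmp)
[1] flags=1000 LE?T → r1=0xeb
[2] flags=1000 CS?F → skip
[3] flags=0010 → (cmp)
[4] flags=0010 PL?T → r3=0x6c
[5] flags=0010 PL?T → r1=0x5e
[6] flags=0000 → (cmp)
[7] flags=0000 GE?T → r0=0x24
[8] flags=0000 VC?T → r0=0x2e
[9] flags=0000 VS?F → skip

VAL = 0x2e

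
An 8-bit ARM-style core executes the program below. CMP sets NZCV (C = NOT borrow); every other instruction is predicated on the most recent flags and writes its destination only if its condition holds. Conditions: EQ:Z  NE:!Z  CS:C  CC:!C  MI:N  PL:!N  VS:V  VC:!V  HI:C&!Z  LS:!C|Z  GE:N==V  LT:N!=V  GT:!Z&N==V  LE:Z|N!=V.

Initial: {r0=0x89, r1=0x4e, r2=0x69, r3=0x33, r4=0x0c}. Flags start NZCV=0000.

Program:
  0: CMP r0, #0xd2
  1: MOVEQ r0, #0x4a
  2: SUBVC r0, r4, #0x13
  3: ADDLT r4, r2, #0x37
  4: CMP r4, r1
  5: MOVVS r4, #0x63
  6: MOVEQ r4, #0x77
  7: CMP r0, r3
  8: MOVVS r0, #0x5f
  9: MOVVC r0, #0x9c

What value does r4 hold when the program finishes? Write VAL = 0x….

VAL = 0x63

[0] flags=1000 → (cmp)
[1] flags=1000 EQ?F → skip
[2] flags=1000 VC?T → r0=0xf9
[3] flags=1000 LT?T → r4=0xa0
[4] flags=0011 → (cmp)
[5] flags=0011 VS?T → r4=0x63
[6] flags=0011 EQ?F → skip
[7] flags=1010 → (cmp)
[8] flags=1010 VS?F → skip
[9] flags=1010 VC?T → r0=0x9c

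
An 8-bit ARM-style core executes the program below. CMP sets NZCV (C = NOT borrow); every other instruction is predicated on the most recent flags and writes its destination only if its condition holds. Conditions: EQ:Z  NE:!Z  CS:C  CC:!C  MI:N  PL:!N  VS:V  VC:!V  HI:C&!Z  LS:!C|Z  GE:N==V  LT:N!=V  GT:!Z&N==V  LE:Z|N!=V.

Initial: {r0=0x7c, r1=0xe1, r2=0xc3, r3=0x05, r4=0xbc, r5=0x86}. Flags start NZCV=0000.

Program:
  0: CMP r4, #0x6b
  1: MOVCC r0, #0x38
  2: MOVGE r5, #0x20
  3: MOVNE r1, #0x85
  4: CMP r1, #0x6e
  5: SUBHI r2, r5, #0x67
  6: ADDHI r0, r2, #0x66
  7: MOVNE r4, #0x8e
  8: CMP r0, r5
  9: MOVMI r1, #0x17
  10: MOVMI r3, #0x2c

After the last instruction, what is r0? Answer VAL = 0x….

0: ✓ CMP  NZCV=0011
1: · MOVCC
2: · MOVGE
3: ✓ MOVNE  r1←0x85
4: ✓ CMP  NZCV=0011
5: ✓ SUBHI  r2←0x1f
6: ✓ ADDHI  r0←0x85
7: ✓ MOVNE  r4←0x8e
8: ✓ CMP  NZCV=1000
9: ✓ MOVMI  r1←0x17
10: ✓ MOVMI  r3←0x2c

VAL = 0x85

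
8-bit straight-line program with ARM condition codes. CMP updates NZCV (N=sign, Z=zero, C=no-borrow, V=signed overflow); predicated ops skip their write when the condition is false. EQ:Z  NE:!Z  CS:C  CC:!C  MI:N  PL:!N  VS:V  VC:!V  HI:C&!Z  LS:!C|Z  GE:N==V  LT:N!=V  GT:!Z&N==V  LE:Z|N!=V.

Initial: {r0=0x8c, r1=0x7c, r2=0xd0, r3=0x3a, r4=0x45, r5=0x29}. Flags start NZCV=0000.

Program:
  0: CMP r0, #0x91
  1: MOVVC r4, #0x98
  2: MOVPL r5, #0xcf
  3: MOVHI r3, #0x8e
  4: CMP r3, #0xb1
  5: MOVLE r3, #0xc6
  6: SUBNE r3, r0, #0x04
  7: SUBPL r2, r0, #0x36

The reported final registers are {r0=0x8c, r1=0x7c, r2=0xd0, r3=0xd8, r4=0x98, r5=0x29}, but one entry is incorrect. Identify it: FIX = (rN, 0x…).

FIX = (r3, 0x88)

0: ✓ CMP  NZCV=1000
1: ✓ MOVVC  r4←0x98
2: · MOVPL
3: · MOVHI
4: ✓ CMP  NZCV=1001
5: · MOVLE
6: ✓ SUBNE  r3←0x88
7: · SUBPL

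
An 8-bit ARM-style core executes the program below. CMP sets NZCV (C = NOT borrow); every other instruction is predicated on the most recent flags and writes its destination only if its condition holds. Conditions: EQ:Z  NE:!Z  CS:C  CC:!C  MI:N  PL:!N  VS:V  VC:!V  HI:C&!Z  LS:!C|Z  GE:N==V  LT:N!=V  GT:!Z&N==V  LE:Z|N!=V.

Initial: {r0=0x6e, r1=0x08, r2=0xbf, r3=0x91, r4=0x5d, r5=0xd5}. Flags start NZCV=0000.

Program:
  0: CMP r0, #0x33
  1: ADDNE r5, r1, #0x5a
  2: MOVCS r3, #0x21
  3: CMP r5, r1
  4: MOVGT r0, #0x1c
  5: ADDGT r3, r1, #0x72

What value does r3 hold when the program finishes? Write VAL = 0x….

[0] flags=0010 → (cmp)
[1] flags=0010 NE?T → r5=0x62
[2] flags=0010 CS?T → r3=0x21
[3] flags=0010 → (cmp)
[4] flags=0010 GT?T → r0=0x1c
[5] flags=0010 GT?T → r3=0x7a

VAL = 0x7a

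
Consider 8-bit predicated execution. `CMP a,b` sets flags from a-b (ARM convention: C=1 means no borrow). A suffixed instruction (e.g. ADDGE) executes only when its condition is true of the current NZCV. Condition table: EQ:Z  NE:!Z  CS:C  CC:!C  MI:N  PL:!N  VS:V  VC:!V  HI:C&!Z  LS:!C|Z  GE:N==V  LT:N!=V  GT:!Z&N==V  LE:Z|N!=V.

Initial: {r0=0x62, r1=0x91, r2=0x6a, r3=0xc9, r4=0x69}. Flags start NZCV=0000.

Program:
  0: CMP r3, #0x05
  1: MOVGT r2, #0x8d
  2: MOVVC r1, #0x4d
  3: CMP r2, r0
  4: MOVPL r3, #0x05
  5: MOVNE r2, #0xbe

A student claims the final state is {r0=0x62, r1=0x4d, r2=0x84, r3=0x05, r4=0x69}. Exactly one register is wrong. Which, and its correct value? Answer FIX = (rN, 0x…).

0: ✓ CMP  NZCV=1010
1: · MOVGT
2: ✓ MOVVC  r1←0x4d
3: ✓ CMP  NZCV=0010
4: ✓ MOVPL  r3←0x05
5: ✓ MOVNE  r2←0xbe

FIX = (r2, 0xbe)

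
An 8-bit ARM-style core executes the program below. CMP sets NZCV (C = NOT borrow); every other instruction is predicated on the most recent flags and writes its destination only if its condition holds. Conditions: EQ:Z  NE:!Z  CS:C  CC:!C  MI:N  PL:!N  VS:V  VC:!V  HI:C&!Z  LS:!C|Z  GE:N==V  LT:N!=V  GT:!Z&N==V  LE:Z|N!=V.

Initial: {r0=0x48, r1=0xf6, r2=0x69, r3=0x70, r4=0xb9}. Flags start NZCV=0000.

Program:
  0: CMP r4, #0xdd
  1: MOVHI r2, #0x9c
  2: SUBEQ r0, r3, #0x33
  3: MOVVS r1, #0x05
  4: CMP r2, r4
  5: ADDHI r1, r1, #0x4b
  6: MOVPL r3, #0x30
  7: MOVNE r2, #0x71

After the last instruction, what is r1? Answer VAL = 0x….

0: ✓ CMP  NZCV=1000
1: · MOVHI
2: · SUBEQ
3: · MOVVS
4: ✓ CMP  NZCV=1001
5: · ADDHI
6: · MOVPL
7: ✓ MOVNE  r2←0x71

VAL = 0xf6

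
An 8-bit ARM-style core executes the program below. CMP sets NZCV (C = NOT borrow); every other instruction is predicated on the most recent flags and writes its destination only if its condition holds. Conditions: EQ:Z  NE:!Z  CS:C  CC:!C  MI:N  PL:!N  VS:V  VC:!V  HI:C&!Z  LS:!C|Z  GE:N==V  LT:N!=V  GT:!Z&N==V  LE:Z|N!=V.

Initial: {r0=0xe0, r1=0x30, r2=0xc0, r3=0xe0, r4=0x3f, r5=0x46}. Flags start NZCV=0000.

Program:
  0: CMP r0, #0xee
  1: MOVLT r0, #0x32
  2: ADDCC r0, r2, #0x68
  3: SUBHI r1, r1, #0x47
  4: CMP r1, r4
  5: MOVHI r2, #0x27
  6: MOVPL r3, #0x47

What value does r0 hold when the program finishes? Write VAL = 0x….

VAL = 0x28

[0] flags=1000 → (cmp)
[1] flags=1000 LT?T → r0=0x32
[2] flags=1000 CC?T → r0=0x28
[3] flags=1000 HI?F → skip
[4] flags=1000 → (cmp)
[5] flags=1000 HI?F → skip
[6] flags=1000 PL?F → skip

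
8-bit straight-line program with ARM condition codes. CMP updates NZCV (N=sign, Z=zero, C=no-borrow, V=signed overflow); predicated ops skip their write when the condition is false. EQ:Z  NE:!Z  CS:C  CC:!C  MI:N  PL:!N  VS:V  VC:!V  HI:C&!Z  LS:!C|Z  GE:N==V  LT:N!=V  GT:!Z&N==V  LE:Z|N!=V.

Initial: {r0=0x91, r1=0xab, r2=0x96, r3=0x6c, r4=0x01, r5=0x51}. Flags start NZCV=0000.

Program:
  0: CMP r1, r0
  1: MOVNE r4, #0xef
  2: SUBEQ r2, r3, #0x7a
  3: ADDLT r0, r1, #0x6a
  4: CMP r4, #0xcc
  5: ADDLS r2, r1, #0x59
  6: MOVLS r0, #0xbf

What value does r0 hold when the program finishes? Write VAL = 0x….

0: ✓ CMP  NZCV=0010
1: ✓ MOVNE  r4←0xef
2: · SUBEQ
3: · ADDLT
4: ✓ CMP  NZCV=0010
5: · ADDLS
6: · MOVLS

VAL = 0x91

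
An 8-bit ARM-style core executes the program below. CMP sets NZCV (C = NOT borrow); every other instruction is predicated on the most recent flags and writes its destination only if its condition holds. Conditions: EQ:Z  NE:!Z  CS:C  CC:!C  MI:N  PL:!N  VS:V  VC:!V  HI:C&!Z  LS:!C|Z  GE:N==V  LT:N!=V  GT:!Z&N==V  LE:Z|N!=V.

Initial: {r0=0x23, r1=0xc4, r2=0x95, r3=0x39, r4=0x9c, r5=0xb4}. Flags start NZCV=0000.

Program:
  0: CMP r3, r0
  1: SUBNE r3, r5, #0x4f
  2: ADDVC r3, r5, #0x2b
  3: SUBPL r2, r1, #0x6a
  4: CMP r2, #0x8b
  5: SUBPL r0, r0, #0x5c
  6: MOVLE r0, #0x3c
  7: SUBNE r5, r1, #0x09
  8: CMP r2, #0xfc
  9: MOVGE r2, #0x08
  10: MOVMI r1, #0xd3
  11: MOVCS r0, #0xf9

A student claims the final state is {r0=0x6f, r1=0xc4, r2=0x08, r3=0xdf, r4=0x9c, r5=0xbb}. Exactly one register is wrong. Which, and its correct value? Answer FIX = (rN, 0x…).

0: ✓ CMP  NZCV=0010
1: ✓ SUBNE  r3←0x65
2: ✓ ADDVC  r3←0xdf
3: ✓ SUBPL  r2←0x5a
4: ✓ CMP  NZCV=1001
5: · SUBPL
6: · MOVLE
7: ✓ SUBNE  r5←0xbb
8: ✓ CMP  NZCV=0000
9: ✓ MOVGE  r2←0x08
10: · MOVMI
11: · MOVCS

FIX = (r0, 0x23)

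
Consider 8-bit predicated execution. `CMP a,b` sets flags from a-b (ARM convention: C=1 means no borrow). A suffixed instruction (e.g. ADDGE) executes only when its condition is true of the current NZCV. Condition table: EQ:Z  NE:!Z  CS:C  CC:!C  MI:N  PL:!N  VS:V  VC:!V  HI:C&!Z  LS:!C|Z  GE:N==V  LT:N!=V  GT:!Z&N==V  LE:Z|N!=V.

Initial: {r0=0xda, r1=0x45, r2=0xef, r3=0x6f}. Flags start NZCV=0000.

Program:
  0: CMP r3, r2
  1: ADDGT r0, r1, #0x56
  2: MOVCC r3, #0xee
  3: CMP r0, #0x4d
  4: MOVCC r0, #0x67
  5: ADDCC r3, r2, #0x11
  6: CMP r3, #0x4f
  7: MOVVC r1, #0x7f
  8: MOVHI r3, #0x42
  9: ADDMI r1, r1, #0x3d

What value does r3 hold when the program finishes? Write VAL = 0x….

VAL = 0x42

[0] flags=1001 → (cmp)
[1] flags=1001 GT?T → r0=0x9b
[2] flags=1001 CC?T → r3=0xee
[3] flags=0011 → (cmp)
[4] flags=0011 CC?F → skip
[5] flags=0011 CC?F → skip
[6] flags=1010 → (cmp)
[7] flags=1010 VC?T → r1=0x7f
[8] flags=1010 HI?T → r3=0x42
[9] flags=1010 MI?T → r1=0xbc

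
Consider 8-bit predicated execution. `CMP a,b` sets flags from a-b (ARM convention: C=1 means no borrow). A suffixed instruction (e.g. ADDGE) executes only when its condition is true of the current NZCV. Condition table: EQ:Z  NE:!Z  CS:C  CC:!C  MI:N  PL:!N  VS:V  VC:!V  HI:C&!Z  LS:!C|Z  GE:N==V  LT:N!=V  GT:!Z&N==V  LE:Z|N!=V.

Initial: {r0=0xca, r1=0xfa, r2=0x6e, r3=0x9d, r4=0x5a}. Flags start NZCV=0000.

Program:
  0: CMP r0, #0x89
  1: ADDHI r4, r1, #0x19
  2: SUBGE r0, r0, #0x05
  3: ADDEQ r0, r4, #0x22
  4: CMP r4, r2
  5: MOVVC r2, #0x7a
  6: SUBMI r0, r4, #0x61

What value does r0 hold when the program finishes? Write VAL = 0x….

0: ✓ CMP  NZCV=0010
1: ✓ ADDHI  r4←0x13
2: ✓ SUBGE  r0←0xc5
3: · ADDEQ
4: ✓ CMP  NZCV=1000
5: ✓ MOVVC  r2←0x7a
6: ✓ SUBMI  r0←0xb2

VAL = 0xb2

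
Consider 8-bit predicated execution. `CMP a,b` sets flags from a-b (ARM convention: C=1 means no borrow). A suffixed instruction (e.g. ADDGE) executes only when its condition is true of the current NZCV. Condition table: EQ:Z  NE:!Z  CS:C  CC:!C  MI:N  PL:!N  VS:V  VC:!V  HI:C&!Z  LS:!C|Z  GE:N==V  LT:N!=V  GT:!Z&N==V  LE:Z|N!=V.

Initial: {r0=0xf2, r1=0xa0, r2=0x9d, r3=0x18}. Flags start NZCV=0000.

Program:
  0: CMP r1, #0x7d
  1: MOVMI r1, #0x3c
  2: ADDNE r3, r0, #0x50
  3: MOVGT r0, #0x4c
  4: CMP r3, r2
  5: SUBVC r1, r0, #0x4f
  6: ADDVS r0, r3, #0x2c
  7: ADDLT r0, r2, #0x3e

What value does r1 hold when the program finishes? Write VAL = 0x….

[0] flags=0011 → (cmp)
[1] flags=0011 MI?F → skip
[2] flags=0011 NE?T → r3=0x42
[3] flags=0011 GT?F → skip
[4] flags=1001 → (cmp)
[5] flags=1001 VC?F → skip
[6] flags=1001 VS?T → r0=0x6e
[7] flags=1001 LT?F → skip

VAL = 0xa0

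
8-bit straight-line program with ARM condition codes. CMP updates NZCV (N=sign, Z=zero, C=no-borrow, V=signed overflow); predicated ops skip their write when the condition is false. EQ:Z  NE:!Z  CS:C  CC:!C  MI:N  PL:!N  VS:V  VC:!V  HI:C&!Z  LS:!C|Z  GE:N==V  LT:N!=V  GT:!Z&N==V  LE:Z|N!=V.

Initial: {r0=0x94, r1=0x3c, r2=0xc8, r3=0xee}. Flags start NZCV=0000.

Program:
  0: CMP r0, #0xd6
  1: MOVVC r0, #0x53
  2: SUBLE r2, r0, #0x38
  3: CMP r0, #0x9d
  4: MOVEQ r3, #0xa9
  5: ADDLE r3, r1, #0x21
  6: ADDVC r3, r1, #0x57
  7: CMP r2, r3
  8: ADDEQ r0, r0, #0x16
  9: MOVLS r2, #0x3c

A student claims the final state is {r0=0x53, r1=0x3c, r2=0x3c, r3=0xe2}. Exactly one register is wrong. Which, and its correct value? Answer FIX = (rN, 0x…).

[0] flags=1000 → (cmp)
[1] flags=1000 VC?T → r0=0x53
[2] flags=1000 LE?T → r2=0x1b
[3] flags=1001 → (cmp)
[4] flags=1001 EQ?F → skip
[5] flags=1001 LE?F → skip
[6] flags=1001 VC?F → skip
[7] flags=0000 → (cmp)
[8] flags=0000 EQ?F → skip
[9] flags=0000 LS?T → r2=0x3c

FIX = (r3, 0xee)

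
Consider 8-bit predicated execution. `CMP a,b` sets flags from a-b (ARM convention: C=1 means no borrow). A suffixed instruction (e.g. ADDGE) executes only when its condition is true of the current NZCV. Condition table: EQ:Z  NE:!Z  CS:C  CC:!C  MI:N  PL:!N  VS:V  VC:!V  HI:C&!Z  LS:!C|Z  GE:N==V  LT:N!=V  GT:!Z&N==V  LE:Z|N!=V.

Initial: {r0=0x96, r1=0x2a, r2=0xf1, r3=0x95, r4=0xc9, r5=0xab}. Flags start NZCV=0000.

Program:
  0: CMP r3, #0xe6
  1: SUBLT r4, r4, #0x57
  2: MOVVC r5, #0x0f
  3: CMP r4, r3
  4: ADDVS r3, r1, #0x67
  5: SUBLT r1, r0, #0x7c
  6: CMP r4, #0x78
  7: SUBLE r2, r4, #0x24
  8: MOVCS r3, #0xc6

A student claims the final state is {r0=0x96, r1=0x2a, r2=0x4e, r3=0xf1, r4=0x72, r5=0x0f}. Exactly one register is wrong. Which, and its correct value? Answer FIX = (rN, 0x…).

FIX = (r3, 0x91)

0: ✓ CMP  NZCV=1000
1: ✓ SUBLT  r4←0x72
2: ✓ MOVVC  r5←0x0f
3: ✓ CMP  NZCV=1001
4: ✓ ADDVS  r3←0x91
5: · SUBLT
6: ✓ CMP  NZCV=1000
7: ✓ SUBLE  r2←0x4e
8: · MOVCS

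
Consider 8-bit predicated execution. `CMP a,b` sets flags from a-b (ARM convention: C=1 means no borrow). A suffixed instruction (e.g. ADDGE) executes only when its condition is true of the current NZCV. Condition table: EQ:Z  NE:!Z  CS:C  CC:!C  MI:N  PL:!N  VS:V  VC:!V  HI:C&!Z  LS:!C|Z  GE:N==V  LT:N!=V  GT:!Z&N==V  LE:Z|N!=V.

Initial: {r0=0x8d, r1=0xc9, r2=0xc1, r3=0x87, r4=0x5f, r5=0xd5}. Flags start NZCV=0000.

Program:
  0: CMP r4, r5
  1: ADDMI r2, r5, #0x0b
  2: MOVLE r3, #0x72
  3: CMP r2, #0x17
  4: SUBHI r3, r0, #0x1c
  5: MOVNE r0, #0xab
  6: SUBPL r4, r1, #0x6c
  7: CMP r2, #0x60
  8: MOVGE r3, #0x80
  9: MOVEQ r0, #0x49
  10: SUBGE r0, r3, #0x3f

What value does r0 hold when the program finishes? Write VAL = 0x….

VAL = 0xab

[0] flags=1001 → (cmp)
[1] flags=1001 MI?T → r2=0xe0
[2] flags=1001 LE?F → skip
[3] flags=1010 → (cmp)
[4] flags=1010 HI?T → r3=0x71
[5] flags=1010 NE?T → r0=0xab
[6] flags=1010 PL?F → skip
[7] flags=1010 → (cmp)
[8] flags=1010 GE?F → skip
[9] flags=1010 EQ?F → skip
[10] flags=1010 GE?F → skip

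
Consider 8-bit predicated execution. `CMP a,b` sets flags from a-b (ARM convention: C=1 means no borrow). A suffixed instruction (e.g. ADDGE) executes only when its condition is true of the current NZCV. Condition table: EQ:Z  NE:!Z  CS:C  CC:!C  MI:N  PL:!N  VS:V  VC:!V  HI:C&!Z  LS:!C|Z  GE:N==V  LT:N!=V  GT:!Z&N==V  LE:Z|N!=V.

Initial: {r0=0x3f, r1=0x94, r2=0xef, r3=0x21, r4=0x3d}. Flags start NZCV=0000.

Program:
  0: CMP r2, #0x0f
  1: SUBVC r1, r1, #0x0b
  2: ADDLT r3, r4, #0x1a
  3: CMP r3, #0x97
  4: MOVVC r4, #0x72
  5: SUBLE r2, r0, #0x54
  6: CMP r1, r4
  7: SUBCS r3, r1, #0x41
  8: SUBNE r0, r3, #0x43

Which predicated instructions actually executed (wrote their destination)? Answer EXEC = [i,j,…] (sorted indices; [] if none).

0: ✓ CMP  NZCV=1010
1: ✓ SUBVC  r1←0x89
2: ✓ ADDLT  r3←0x57
3: ✓ CMP  NZCV=1001
4: · MOVVC
5: · SUBLE
6: ✓ CMP  NZCV=0011
7: ✓ SUBCS  r3←0x48
8: ✓ SUBNE  r0←0x05

EXEC = [1,2,7,8]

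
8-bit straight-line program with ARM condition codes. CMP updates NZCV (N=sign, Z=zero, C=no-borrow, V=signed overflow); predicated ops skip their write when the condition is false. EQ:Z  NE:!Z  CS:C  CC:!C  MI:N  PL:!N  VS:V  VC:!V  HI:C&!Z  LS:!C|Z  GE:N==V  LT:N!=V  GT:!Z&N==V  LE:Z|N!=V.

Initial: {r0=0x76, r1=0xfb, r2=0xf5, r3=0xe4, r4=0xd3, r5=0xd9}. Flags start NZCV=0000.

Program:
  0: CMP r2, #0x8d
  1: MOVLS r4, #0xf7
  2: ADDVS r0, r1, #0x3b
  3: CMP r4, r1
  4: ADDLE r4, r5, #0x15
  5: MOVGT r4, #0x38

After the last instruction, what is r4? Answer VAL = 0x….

[0] flags=0010 → (cmp)
[1] flags=0010 LS?F → skip
[2] flags=0010 VS?F → skip
[3] flags=1000 → (cmp)
[4] flags=1000 LE?T → r4=0xee
[5] flags=1000 GT?F → skip

VAL = 0xee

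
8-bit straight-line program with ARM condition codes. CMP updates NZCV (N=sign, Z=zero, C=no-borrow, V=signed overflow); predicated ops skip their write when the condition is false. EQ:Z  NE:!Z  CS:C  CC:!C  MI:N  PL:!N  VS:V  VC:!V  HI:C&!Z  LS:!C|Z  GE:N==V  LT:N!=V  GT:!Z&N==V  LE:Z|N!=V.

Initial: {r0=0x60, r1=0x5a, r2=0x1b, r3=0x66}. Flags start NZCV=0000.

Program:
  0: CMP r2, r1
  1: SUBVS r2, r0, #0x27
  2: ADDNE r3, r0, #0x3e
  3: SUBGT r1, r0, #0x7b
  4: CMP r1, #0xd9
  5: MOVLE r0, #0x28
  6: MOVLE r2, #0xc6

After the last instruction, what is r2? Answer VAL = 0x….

VAL = 0x1b

[0] flags=1000 → (cmp)
[1] flags=1000 VS?F → skip
[2] flags=1000 NE?T → r3=0x9e
[3] flags=1000 GT?F → skip
[4] flags=1001 → (cmp)
[5] flags=1001 LE?F → skip
[6] flags=1001 LE?F → skip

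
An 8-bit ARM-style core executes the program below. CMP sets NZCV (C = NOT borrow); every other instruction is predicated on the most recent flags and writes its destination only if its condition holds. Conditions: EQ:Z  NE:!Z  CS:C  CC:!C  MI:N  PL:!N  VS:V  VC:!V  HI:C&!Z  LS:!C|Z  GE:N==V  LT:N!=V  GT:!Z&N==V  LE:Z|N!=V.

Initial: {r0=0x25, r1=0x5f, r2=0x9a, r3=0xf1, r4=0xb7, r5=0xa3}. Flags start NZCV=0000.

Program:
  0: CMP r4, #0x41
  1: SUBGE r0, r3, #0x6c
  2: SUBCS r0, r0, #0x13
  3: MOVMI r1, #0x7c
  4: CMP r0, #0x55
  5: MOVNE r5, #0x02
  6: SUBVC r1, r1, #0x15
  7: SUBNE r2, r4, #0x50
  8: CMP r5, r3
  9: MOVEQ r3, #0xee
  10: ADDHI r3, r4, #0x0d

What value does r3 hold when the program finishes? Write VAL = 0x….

VAL = 0xf1

[0] flags=0011 → (cmp)
[1] flags=0011 GE?F → skip
[2] flags=0011 CS?T → r0=0x12
[3] flags=0011 MI?F → skip
[4] flags=1000 → (cmp)
[5] flags=1000 NE?T → r5=0x02
[6] flags=1000 VC?T → r1=0x4a
[7] flags=1000 NE?T → r2=0x67
[8] flags=0000 → (cmp)
[9] flags=0000 EQ?F → skip
[10] flags=0000 HI?F → skip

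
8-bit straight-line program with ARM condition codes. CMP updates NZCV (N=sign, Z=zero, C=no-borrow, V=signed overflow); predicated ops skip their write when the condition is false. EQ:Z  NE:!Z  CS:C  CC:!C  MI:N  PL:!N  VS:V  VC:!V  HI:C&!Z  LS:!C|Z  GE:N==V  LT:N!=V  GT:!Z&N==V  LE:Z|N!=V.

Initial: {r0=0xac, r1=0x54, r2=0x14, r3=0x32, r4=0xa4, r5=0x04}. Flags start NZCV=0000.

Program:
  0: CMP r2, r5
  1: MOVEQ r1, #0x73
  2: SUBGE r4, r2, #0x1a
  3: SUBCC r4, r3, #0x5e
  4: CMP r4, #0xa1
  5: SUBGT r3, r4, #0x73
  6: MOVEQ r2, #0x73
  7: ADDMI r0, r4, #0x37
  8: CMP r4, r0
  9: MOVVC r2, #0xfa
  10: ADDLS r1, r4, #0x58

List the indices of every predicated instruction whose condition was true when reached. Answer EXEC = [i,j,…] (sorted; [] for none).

0: ✓ CMP  NZCV=0010
1: · MOVEQ
2: ✓ SUBGE  r4←0xfa
3: · SUBCC
4: ✓ CMP  NZCV=0010
5: ✓ SUBGT  r3←0x87
6: · MOVEQ
7: · ADDMI
8: ✓ CMP  NZCV=0010
9: ✓ MOVVC  r2←0xfa
10: · ADDLS

EXEC = [2,5,9]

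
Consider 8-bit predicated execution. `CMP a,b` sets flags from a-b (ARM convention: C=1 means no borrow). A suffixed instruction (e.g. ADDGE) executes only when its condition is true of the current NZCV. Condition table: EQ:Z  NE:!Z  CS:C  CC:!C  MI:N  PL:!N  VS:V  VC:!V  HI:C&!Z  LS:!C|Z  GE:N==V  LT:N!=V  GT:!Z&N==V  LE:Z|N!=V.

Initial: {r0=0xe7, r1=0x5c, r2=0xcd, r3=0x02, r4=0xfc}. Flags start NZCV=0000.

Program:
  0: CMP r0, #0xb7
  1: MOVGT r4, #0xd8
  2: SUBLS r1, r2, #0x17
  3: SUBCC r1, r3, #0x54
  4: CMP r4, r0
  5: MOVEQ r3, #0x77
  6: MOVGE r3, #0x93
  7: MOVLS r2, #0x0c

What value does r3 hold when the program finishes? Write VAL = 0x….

0: ✓ CMP  NZCV=0010
1: ✓ MOVGT  r4←0xd8
2: · SUBLS
3: · SUBCC
4: ✓ CMP  NZCV=1000
5: · MOVEQ
6: · MOVGE
7: ✓ MOVLS  r2←0x0c

VAL = 0x02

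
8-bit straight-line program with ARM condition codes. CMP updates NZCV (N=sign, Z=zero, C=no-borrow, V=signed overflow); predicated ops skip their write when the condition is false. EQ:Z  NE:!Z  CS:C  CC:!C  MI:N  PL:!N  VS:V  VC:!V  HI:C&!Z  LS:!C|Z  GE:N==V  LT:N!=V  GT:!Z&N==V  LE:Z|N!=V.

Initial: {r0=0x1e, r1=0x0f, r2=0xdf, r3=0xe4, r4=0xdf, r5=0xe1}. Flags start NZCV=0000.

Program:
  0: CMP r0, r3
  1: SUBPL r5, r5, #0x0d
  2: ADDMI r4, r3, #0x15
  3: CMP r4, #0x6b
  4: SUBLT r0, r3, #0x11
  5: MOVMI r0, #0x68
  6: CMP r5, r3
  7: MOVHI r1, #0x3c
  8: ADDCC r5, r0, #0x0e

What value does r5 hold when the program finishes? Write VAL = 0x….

[0] flags=0000 → (cmp)
[1] flags=0000 PL?T → r5=0xd4
[2] flags=0000 MI?F → skip
[3] flags=0011 → (cmp)
[4] flags=0011 LT?T → r0=0xd3
[5] flags=0011 MI?F → skip
[6] flags=1000 → (cmp)
[7] flags=1000 HI?F → skip
[8] flags=1000 CC?T → r5=0xe1

VAL = 0xe1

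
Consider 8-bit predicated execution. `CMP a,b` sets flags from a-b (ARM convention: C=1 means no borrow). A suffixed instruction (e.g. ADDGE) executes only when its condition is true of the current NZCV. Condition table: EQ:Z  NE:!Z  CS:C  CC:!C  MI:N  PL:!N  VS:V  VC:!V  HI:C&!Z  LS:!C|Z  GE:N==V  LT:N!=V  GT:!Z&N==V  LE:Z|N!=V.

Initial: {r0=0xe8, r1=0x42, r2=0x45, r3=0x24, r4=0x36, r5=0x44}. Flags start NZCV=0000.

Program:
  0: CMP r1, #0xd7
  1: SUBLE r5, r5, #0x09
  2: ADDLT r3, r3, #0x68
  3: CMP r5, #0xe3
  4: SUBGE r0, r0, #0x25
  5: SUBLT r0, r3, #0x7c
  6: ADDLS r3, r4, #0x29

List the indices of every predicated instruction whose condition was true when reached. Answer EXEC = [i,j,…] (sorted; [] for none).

[0] flags=0000 → (cmp)
[1] flags=0000 LE?F → skip
[2] flags=0000 LT?F → skip
[3] flags=0000 → (cmp)
[4] flags=0000 GE?T → r0=0xc3
[5] flags=0000 LT?F → skip
[6] flags=0000 LS?T → r3=0x5f

EXEC = [4,6]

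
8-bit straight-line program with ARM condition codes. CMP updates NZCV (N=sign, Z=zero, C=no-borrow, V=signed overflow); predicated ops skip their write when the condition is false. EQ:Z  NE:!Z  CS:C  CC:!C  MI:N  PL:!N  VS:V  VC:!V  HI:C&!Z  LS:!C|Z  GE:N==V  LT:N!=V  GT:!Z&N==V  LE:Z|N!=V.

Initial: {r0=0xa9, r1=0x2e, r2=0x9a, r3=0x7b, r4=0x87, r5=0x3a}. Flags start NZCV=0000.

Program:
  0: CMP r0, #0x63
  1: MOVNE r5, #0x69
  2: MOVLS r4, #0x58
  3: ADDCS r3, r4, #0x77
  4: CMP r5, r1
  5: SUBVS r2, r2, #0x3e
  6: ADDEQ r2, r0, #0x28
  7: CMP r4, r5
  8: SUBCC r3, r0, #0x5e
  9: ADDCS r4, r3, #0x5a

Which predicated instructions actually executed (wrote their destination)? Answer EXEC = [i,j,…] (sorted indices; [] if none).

0: ✓ CMP  NZCV=0011
1: ✓ MOVNE  r5←0x69
2: · MOVLS
3: ✓ ADDCS  r3←0xfe
4: ✓ CMP  NZCV=0010
5: · SUBVS
6: · ADDEQ
7: ✓ CMP  NZCV=0011
8: · SUBCC
9: ✓ ADDCS  r4←0x58

EXEC = [1,3,9]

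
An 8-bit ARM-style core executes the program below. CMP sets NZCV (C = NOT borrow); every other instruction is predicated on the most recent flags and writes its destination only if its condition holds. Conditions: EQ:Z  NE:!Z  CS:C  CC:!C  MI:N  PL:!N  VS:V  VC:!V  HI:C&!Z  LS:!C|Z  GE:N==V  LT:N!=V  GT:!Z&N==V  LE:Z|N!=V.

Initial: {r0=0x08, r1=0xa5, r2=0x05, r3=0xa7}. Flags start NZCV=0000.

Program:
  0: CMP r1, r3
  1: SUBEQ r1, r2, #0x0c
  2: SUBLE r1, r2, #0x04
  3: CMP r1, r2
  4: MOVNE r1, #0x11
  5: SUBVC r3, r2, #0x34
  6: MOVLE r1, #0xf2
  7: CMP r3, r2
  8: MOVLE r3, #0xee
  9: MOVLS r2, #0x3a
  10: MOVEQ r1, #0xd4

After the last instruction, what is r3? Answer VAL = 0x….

[0] flags=1000 → (cmp)
[1] flags=1000 EQ?F → skip
[2] flags=1000 LE?T → r1=0x01
[3] flags=1000 → (cmp)
[4] flags=1000 NE?T → r1=0x11
[5] flags=1000 VC?T → r3=0xd1
[6] flags=1000 LE?T → r1=0xf2
[7] flags=1010 → (cmp)
[8] flags=1010 LE?T → r3=0xee
[9] flags=1010 LS?F → skip
[10] flags=1010 EQ?F → skip

VAL = 0xee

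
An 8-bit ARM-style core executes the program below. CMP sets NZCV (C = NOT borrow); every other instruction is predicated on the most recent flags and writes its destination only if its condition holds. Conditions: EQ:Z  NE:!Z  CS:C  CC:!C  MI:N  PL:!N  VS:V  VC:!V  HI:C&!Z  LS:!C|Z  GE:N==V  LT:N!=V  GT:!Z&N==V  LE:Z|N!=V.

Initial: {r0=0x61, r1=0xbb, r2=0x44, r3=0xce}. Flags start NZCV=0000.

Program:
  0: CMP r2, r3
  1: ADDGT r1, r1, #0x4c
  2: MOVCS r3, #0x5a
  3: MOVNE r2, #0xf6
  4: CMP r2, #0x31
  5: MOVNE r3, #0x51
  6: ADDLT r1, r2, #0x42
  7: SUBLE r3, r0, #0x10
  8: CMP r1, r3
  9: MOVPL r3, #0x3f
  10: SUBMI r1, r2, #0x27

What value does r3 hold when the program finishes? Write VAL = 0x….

VAL = 0x51

[0] flags=0000 → (cmp)
[1] flags=0000 GT?T → r1=0x07
[2] flags=0000 CS?F → skip
[3] flags=0000 NE?T → r2=0xf6
[4] flags=1010 → (cmp)
[5] flags=1010 NE?T → r3=0x51
[6] flags=1010 LT?T → r1=0x38
[7] flags=1010 LE?T → r3=0x51
[8] flags=1000 → (cmp)
[9] flags=1000 PL?F → skip
[10] flags=1000 MI?T → r1=0xcf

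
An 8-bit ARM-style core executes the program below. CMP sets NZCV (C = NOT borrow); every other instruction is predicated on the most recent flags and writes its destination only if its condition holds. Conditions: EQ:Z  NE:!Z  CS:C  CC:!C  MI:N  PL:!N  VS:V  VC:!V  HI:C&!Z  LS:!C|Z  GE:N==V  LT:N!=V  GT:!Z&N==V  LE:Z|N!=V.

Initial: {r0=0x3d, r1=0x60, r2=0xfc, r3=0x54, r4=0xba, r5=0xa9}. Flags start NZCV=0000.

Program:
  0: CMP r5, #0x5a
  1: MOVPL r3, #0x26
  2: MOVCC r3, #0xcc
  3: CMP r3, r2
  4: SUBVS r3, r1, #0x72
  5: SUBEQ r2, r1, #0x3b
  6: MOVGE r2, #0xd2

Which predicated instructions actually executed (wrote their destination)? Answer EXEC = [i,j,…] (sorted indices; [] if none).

EXEC = [1,6]

[0] flags=0011 → (cmp)
[1] flags=0011 PL?T → r3=0x26
[2] flags=0011 CC?F → skip
[3] flags=0000 → (cmp)
[4] flags=0000 VS?F → skip
[5] flags=0000 EQ?F → skip
[6] flags=0000 GE?T → r2=0xd2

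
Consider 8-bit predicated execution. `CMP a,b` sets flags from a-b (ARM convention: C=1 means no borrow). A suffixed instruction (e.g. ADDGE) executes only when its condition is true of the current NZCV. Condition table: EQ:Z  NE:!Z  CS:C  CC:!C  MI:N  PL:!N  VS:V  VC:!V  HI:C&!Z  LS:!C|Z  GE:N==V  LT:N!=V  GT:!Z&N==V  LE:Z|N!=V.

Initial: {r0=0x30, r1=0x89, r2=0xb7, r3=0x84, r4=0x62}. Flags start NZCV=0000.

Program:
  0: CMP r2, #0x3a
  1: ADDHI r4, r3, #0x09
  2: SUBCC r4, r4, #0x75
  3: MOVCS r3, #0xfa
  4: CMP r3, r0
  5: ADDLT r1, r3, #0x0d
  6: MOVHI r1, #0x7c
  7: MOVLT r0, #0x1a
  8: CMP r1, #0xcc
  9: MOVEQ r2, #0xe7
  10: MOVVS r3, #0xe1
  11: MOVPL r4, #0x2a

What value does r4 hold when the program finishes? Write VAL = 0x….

0: ✓ CMP  NZCV=0011
1: ✓ ADDHI  r4←0x8d
2: · SUBCC
3: ✓ MOVCS  r3←0xfa
4: ✓ CMP  NZCV=1010
5: ✓ ADDLT  r1←0x07
6: ✓ MOVHI  r1←0x7c
7: ✓ MOVLT  r0←0x1a
8: ✓ CMP  NZCV=1001
9: · MOVEQ
10: ✓ MOVVS  r3←0xe1
11: · MOVPL

VAL = 0x8d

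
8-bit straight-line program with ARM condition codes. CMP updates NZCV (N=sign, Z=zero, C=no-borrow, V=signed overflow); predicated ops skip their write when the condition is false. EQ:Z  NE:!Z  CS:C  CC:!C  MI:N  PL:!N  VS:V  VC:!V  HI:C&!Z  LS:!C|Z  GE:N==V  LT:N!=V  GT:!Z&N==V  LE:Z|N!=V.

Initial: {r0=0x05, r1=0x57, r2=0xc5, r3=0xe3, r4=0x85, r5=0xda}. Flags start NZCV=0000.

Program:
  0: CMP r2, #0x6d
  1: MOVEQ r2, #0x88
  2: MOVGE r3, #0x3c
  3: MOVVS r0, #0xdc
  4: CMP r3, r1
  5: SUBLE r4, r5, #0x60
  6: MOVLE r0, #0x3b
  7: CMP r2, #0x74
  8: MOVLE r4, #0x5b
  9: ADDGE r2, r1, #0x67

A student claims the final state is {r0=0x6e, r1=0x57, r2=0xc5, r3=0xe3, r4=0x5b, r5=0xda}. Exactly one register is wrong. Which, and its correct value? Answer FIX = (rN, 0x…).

FIX = (r0, 0x3b)

[0] flags=0011 → (cmp)
[1] flags=0011 EQ?F → skip
[2] flags=0011 GE?F → skip
[3] flags=0011 VS?T → r0=0xdc
[4] flags=1010 → (cmp)
[5] flags=1010 LE?T → r4=0x7a
[6] flags=1010 LE?T → r0=0x3b
[7] flags=0011 → (cmp)
[8] flags=0011 LE?T → r4=0x5b
[9] flags=0011 GE?F → skip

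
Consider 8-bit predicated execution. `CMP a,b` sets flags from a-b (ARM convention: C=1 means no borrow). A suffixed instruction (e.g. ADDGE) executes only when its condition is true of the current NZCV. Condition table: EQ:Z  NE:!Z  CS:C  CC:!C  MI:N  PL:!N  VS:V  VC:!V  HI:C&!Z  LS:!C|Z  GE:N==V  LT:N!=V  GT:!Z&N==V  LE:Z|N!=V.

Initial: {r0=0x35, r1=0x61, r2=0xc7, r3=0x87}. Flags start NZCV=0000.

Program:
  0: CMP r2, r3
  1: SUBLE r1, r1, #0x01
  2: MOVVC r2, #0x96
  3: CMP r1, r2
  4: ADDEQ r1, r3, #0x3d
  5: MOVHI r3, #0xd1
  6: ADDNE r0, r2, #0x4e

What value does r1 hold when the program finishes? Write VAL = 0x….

0: ✓ CMP  NZCV=0010
1: · SUBLE
2: ✓ MOVVC  r2←0x96
3: ✓ CMP  NZCV=1001
4: · ADDEQ
5: · MOVHI
6: ✓ ADDNE  r0←0xe4

VAL = 0x61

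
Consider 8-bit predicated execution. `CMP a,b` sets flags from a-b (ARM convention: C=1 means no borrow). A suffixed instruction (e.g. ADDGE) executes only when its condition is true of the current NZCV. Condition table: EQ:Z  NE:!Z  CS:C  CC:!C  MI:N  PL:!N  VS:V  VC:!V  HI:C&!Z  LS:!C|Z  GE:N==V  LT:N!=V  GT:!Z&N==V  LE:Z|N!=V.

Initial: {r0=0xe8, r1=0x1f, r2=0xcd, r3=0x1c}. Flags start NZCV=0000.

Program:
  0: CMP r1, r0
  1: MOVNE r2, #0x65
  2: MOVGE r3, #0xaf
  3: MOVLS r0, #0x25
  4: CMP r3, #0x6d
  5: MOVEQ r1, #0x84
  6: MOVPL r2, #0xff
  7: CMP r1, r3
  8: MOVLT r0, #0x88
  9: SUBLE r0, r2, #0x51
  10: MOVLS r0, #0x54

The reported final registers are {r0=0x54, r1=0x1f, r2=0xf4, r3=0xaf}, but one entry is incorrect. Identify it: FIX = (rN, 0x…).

FIX = (r2, 0xff)

[0] flags=0000 → (cmp)
[1] flags=0000 NE?T → r2=0x65
[2] flags=0000 GE?T → r3=0xaf
[3] flags=0000 LS?T → r0=0x25
[4] flags=0011 → (cmp)
[5] flags=0011 EQ?F → skip
[6] flags=0011 PL?T → r2=0xff
[7] flags=0000 → (cmp)
[8] flags=0000 LT?F → skip
[9] flags=0000 LE?F → skip
[10] flags=0000 LS?T → r0=0x54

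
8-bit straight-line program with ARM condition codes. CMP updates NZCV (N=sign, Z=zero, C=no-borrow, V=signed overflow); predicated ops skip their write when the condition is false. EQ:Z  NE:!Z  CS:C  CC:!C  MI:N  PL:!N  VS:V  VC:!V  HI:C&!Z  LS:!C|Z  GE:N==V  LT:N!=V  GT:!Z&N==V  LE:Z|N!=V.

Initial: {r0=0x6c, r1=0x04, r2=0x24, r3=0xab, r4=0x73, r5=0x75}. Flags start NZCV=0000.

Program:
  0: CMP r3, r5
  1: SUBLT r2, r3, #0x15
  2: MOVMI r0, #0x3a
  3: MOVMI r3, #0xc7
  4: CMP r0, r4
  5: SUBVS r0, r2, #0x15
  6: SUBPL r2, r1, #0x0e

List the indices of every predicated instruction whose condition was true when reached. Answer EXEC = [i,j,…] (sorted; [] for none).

0: ✓ CMP  NZCV=0011
1: ✓ SUBLT  r2←0x96
2: · MOVMI
3: · MOVMI
4: ✓ CMP  NZCV=1000
5: · SUBVS
6: · SUBPL

EXEC = [1]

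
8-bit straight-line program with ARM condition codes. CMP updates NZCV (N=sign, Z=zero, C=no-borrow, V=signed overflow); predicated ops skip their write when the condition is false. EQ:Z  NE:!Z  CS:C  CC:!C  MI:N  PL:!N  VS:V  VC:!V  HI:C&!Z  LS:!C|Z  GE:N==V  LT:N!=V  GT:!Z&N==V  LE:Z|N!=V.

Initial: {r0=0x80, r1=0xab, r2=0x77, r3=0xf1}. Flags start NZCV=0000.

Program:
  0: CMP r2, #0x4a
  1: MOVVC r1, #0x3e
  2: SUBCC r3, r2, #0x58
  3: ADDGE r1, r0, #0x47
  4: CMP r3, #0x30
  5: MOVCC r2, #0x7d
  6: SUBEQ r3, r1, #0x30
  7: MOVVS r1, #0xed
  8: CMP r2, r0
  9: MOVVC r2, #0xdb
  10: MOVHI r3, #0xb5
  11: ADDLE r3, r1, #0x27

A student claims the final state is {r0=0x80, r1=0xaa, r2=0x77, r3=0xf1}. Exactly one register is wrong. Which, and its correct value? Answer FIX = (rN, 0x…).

FIX = (r1, 0xc7)

[0] flags=0010 → (cmp)
[1] flags=0010 VC?T → r1=0x3e
[2] flags=0010 CC?F → skip
[3] flags=0010 GE?T → r1=0xc7
[4] flags=1010 → (cmp)
[5] flags=1010 CC?F → skip
[6] flags=1010 EQ?F → skip
[7] flags=1010 VS?F → skip
[8] flags=1001 → (cmp)
[9] flags=1001 VC?F → skip
[10] flags=1001 HI?F → skip
[11] flags=1001 LE?F → skip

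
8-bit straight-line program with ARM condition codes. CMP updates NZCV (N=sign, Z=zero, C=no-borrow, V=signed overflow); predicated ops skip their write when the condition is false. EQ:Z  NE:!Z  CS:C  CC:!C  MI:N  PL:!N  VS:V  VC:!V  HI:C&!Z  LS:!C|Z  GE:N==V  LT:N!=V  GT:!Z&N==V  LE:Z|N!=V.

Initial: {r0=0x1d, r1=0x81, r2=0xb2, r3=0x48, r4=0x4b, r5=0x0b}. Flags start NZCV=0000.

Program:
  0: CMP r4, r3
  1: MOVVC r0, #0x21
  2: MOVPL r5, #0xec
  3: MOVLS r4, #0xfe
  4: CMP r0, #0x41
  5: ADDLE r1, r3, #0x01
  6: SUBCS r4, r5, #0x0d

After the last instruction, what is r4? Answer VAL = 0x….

0: ✓ CMP  NZCV=0010
1: ✓ MOVVC  r0←0x21
2: ✓ MOVPL  r5←0xec
3: · MOVLS
4: ✓ CMP  NZCV=1000
5: ✓ ADDLE  r1←0x49
6: · SUBCS

VAL = 0x4b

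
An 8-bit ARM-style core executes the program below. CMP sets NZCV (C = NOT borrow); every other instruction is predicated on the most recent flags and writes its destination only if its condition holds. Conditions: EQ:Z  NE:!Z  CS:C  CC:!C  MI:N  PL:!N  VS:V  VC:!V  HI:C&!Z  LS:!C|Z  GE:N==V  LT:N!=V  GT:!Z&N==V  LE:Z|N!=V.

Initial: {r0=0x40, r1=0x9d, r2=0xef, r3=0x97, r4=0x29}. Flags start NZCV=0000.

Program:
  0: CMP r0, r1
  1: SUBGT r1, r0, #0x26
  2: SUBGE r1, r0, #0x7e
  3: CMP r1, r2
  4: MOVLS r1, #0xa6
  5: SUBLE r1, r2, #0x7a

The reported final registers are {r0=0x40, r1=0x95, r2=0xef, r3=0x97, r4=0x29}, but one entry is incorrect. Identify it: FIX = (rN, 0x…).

FIX = (r1, 0x75)

0: ✓ CMP  NZCV=1001
1: ✓ SUBGT  r1←0x1a
2: ✓ SUBGE  r1←0xc2
3: ✓ CMP  NZCV=1000
4: ✓ MOVLS  r1←0xa6
5: ✓ SUBLE  r1←0x75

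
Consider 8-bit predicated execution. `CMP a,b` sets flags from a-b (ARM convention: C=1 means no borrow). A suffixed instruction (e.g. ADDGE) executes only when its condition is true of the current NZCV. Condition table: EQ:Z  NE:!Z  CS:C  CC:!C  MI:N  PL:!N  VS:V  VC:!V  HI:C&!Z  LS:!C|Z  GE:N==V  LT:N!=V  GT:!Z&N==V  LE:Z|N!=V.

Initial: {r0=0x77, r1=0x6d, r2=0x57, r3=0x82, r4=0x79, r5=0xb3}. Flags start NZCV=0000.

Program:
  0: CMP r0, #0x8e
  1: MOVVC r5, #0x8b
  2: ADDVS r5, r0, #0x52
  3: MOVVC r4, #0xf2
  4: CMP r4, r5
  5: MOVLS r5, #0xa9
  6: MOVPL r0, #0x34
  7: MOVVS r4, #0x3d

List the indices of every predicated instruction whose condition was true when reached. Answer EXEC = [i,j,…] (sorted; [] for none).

EXEC = [2,5,7]

0: ✓ CMP  NZCV=1001
1: · MOVVC
2: ✓ ADDVS  r5←0xc9
3: · MOVVC
4: ✓ CMP  NZCV=1001
5: ✓ MOVLS  r5←0xa9
6: · MOVPL
7: ✓ MOVVS  r4←0x3d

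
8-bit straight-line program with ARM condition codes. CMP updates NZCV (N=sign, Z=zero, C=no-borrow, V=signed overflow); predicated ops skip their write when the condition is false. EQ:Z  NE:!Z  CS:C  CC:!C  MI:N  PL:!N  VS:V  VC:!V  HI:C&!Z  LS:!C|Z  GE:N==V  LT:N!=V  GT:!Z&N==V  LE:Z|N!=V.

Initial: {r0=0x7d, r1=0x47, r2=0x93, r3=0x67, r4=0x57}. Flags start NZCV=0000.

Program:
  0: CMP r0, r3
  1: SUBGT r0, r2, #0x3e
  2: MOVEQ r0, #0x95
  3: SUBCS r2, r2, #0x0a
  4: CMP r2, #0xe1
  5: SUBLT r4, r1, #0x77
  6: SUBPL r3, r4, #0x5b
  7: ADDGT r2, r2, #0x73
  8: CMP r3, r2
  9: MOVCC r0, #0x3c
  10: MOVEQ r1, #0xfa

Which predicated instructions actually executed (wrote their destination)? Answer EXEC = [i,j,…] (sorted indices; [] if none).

0: ✓ CMP  NZCV=0010
1: ✓ SUBGT  r0←0x55
2: · MOVEQ
3: ✓ SUBCS  r2←0x89
4: ✓ CMP  NZCV=1000
5: ✓ SUBLT  r4←0xd0
6: · SUBPL
7: · ADDGT
8: ✓ CMP  NZCV=1001
9: ✓ MOVCC  r0←0x3c
10: · MOVEQ

EXEC = [1,3,5,9]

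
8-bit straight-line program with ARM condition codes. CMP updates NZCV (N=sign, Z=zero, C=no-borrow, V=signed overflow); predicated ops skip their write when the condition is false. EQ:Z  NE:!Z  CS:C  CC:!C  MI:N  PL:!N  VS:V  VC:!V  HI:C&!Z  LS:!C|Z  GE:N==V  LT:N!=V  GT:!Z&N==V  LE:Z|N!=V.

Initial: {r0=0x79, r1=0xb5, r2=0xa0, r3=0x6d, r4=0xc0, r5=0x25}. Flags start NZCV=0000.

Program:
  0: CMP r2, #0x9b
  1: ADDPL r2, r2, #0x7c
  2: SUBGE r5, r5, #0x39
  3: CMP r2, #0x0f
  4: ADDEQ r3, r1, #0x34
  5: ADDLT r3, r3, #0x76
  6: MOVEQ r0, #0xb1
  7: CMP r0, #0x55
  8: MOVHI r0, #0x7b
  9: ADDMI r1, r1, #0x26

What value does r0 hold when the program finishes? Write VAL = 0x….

VAL = 0x7b

0: ✓ CMP  NZCV=0010
1: ✓ ADDPL  r2←0x1c
2: ✓ SUBGE  r5←0xec
3: ✓ CMP  NZCV=0010
4: · ADDEQ
5: · ADDLT
6: · MOVEQ
7: ✓ CMP  NZCV=0010
8: ✓ MOVHI  r0←0x7b
9: · ADDMI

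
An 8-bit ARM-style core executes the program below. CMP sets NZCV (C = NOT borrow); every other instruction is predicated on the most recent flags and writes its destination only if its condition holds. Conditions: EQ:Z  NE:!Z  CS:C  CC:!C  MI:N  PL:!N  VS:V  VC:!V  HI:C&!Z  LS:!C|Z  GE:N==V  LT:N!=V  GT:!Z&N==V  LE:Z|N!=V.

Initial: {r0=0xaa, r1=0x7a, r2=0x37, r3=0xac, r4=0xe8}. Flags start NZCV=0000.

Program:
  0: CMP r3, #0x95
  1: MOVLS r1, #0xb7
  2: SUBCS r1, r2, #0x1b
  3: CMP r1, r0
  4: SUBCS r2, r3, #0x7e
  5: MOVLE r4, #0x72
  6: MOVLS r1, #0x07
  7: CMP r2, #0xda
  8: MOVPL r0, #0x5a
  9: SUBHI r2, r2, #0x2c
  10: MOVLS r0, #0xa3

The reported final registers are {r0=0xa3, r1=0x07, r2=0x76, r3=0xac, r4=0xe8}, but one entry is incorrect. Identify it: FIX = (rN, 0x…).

FIX = (r2, 0x37)

0: ✓ CMP  NZCV=0010
1: · MOVLS
2: ✓ SUBCS  r1←0x1c
3: ✓ CMP  NZCV=0000
4: · SUBCS
5: · MOVLE
6: ✓ MOVLS  r1←0x07
7: ✓ CMP  NZCV=0000
8: ✓ MOVPL  r0←0x5a
9: · SUBHI
10: ✓ MOVLS  r0←0xa3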